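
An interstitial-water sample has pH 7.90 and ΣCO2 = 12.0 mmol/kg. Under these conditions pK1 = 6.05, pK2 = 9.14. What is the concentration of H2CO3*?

[CO2*] = 0.158 mmol/kg

α₀ = 1 / (1 + K1/[H⁺] + K1K2/[H⁺]²) = 1 / (1 + 10^+1.85 + 10^+0.61)
   = 1 / (1 + 70.795 + 4.0738) = 1/75.868 = 0.01318
[CO2*] = α₀ × DIC = 0.01318 × 12.0 = 0.158 mmol/kg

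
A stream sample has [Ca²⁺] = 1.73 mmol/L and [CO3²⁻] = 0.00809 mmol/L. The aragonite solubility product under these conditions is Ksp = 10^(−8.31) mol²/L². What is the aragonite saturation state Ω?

Ω = 2.86

Ksp = 10^(−8.31) = 4.898×10^-9
Ω = [Ca²⁺][CO3²⁻]/Ksp = (1.73×10^-3)(0.00809×10^-3) / 4.898×10^-9 = 2.86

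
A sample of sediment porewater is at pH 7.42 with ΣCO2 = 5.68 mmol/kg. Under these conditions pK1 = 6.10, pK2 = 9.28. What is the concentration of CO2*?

α₀ = 1 / (1 + K1/[H⁺] + K1K2/[H⁺]²) = 1 / (1 + 10^+1.32 + 10^-0.54)
   = 1 / (1 + 20.893 + 0.28840) = 1/22.181 = 0.04508
[CO2*] = α₀ × DIC = 0.04508 × 5.68 = 0.256 mmol/kg

[CO2*] = 0.256 mmol/kg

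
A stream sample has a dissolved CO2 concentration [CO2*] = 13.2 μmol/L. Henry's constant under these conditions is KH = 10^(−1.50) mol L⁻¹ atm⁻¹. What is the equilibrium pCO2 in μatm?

KH = 10^(−1.50) = 3.162×10^-2 mol L⁻¹ atm⁻¹
pCO2 = [CO2*]/KH = 13.2×10^-6 / 3.162×10^-2 = 4.17×10^-4 atm = 417 μatm

pCO2 = 417 μatm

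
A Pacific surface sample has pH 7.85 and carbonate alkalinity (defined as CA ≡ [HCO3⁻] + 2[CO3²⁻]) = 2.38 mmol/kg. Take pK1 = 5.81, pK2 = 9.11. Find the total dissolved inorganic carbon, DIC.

CA = [HCO3⁻] + 2[CO3²⁻] = (α₁ + 2α₂)·DIC
At pH 7.85: [H⁺]/K1 = 10^-2.04 = 0.0091201, K2/[H⁺] = 10^-1.26 = 0.054954
α₁ = 1/(1 + 0.0091201 + 0.054954) = 1/1.0641 = 0.9398; α₂ = α₁·K2/[H⁺] = 0.05164
α₁ + 2α₂ = 1.0431
DIC = CA / (α₁ + 2α₂) = 2.38 / 1.0431 = 2.28 mmol/kg

DIC = 2.28 mmol/kg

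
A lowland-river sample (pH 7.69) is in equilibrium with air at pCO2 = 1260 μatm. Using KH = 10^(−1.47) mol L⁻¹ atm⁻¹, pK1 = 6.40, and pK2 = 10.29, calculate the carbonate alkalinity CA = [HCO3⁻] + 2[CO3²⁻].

[CO2*] = KH · pCO2 = 10^(−1.47) × 1260×10^-6 = 4.269×10^-5 mol/L
α₀ = 1/(1 + K1/[H⁺] + K1K2/[H⁺]²) = 1/(1 + 10^+1.29 + 10^-1.31) = 0.04867
DIC = [CO2*]/α₀ = 4.269×10^-5 / 0.04867 = 0.8773 mmol/L
CA = (α₁ + 2α₂)·DIC = (0.9489 + 2×0.002384) × 0.8773 = 0.837 mmol/L

CA = 0.837 mmol/L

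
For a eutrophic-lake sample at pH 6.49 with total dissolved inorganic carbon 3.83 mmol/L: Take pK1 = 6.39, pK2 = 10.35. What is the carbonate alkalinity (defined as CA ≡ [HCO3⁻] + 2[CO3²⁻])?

CA = 2.13 mmol/L

CA = [HCO3⁻] + 2[CO3²⁻] = (α₁ + 2α₂)·DIC
At pH 6.49: [H⁺]/K1 = 10^-0.10 = 0.79433, K2/[H⁺] = 10^-3.86 = 0.00013804
α₁ = 1/(1 + 0.79433 + 0.00013804) = 1/1.7945 = 0.5573; α₂ = α₁·K2/[H⁺] = 7.692×10^-5
α₁ + 2α₂ = 0.5574
CA = 0.5574 × 3.83 = 2.13 mmol/L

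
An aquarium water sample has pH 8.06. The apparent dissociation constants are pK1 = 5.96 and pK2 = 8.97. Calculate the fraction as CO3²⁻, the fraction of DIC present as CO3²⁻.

α₂ = 0.109

α₂ = 1 / (1 + [H⁺]/K2 + [H⁺]²/(K1K2)) = 1 / (1 + 10^+0.91 + 10^-1.19)
   = 1 / (1 + 8.1283 + 0.064565) = 1/9.1929 = 0.1088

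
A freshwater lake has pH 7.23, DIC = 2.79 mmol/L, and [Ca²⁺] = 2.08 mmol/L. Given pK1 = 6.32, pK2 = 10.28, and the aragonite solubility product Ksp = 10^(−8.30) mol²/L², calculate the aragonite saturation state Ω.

Ω = 0.918

α₂ = 1 / (1 + [H⁺]/K2 + [H⁺]²/(K1K2)) = 1 / (1 + 10^+3.05 + 10^+2.14)
   = 1 / (1 + 1122.0 + 138.04) = 1/1261.1 = 0.0007930
[CO3²⁻] = α₂ × DIC = 0.0007930 × 2.79 = 0.002212 mmol/L = 2.212 μmol/L
Ksp = 10^(−8.30) = 5.012×10^-9
Ω = [Ca²⁺][CO3²⁻]/Ksp = (2.08×10^-3)(2.212×10^-6) / 5.012×10^-9 = 0.918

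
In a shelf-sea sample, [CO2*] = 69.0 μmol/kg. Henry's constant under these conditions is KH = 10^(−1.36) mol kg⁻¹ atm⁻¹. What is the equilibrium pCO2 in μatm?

KH = 10^(−1.36) = 4.365×10^-2 mol kg⁻¹ atm⁻¹
pCO2 = [CO2*]/KH = 69.0×10^-6 / 4.365×10^-2 = 1.58×10^-3 atm = 1580 μatm

pCO2 = 1580 μatm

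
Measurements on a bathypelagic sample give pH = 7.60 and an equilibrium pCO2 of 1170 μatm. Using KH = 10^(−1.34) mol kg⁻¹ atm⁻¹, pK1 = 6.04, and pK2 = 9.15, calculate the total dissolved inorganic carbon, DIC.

DIC = 2.05 mmol/kg

[CO2*] = KH · pCO2 = 10^(−1.34) × 1170×10^-6 = 5.348×10^-5 mol/kg
α₀ = 1/(1 + K1/[H⁺] + K1K2/[H⁺]²) = 1/(1 + 10^+1.56 + 10^+0.01) = 0.02609
DIC = [CO2*]/α₀ = 5.348×10^-5 / 0.02609 = 2.05 mmol/kg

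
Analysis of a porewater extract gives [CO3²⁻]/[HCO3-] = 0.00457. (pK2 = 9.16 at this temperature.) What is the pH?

From K2 = [H⁺][CO3²⁻]/[HCO3-]:  pH = pK2 + log₁₀([CO3²⁻]/[HCO3-])
log₁₀(0.00457) = -2.340
pH = 9.16 + (-2.340) = 6.82

pH = 6.82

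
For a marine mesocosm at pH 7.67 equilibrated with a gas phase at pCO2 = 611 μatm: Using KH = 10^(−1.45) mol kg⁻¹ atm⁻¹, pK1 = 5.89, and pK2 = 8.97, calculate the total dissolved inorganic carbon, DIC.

DIC = 1.39 mmol/kg

[CO2*] = KH · pCO2 = 10^(−1.45) × 611×10^-6 = 2.168×10^-5 mol/kg
α₀ = 1/(1 + K1/[H⁺] + K1K2/[H⁺]²) = 1/(1 + 10^+1.78 + 10^+0.48) = 0.01556
DIC = [CO2*]/α₀ = 2.168×10^-5 / 0.01556 = 1.39 mmol/kg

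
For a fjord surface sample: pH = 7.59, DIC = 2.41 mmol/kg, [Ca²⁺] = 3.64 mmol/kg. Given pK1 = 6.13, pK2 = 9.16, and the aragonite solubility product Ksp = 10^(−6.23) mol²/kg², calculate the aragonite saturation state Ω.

Ω = 0.378

α₂ = 1 / (1 + [H⁺]/K2 + [H⁺]²/(K1K2)) = 1 / (1 + 10^+1.57 + 10^+0.11)
   = 1 / (1 + 37.154 + 1.2882) = 1/39.442 = 0.02535
[CO3²⁻] = α₂ × DIC = 0.02535 × 2.41 = 0.06110 mmol/kg
Ksp = 10^(−6.23) = 5.888×10^-7
Ω = [Ca²⁺][CO3²⁻]/Ksp = (3.64×10^-3)(6.110×10^-5) / 5.888×10^-7 = 0.378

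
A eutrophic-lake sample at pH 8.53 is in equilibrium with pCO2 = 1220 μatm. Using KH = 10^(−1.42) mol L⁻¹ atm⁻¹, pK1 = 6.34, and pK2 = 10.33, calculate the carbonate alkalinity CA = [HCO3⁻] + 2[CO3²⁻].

CA = 7.41 mmol/L

[CO2*] = KH · pCO2 = 10^(−1.42) × 1220×10^-6 = 4.638×10^-5 mol/L
α₀ = 1/(1 + K1/[H⁺] + K1K2/[H⁺]²) = 1/(1 + 10^+2.19 + 10^+0.39) = 0.006316
DIC = [CO2*]/α₀ = 4.638×10^-5 / 0.006316 = 7.344 mmol/L
CA = (α₁ + 2α₂)·DIC = (0.9782 + 2×0.01550) × 7.344 = 7.41 mmol/L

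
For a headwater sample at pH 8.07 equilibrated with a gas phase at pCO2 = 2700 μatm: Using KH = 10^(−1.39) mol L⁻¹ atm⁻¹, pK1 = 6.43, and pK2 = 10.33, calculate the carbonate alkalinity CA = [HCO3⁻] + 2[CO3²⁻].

CA = 4.85 mmol/L

[CO2*] = KH · pCO2 = 10^(−1.39) × 2700×10^-6 = 1.100×10^-4 mol/L
α₀ = 1/(1 + K1/[H⁺] + K1K2/[H⁺]²) = 1/(1 + 10^+1.64 + 10^-0.62) = 0.02228
DIC = [CO2*]/α₀ = 1.100×10^-4 / 0.02228 = 4.938 mmol/L
CA = (α₁ + 2α₂)·DIC = (0.9724 + 2×0.005344) × 4.938 = 4.85 mmol/L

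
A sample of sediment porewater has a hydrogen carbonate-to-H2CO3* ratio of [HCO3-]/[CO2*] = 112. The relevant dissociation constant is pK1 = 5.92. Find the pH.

pH = 7.97

From K1 = [H⁺][HCO3-]/[CO2*]:  pH = pK1 + log₁₀([HCO3-]/[CO2*])
log₁₀(112) = +2.049
pH = 5.92 + (+2.049) = 7.97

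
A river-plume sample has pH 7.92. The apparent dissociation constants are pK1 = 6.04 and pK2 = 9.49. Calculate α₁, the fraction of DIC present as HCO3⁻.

α₁ = 1 / (1 + [H⁺]/K1 + K2/[H⁺]) = 1 / (1 + 10^-1.88 + 10^-1.57)
   = 1 / (1 + 0.013183 + 0.026915) = 1/1.0401 = 0.9614

α₁ = 0.961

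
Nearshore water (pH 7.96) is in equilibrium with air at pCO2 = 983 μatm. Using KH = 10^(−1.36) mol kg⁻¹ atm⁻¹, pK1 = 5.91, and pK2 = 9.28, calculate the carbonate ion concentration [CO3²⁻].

[CO2*] = KH · pCO2 = 10^(−1.36) × 983×10^-6 = 4.291×10^-5 mol/kg
α₀ = 1/(1 + K1/[H⁺] + K1K2/[H⁺]²) = 1/(1 + 10^+2.05 + 10^+0.73) = 0.008434
DIC = [CO2*]/α₀ = 4.291×10^-5 / 0.008434 = 5.088 mmol/kg
[CO3²⁻] = α₂·DIC; α₂ = 0.04529, so [CO3²⁻] = 0.04529 × 5.088 = 0.230 mmol/kg

[CO3²⁻] = 0.230 mmol/kg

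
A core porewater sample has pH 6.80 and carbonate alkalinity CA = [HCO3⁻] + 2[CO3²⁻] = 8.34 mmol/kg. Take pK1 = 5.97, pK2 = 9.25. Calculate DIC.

CA = [HCO3⁻] + 2[CO3²⁻] = (α₁ + 2α₂)·DIC
At pH 6.80: [H⁺]/K1 = 10^-0.83 = 0.14791, K2/[H⁺] = 10^-2.45 = 0.0035481
α₁ = 1/(1 + 0.14791 + 0.0035481) = 1/1.1515 = 0.8685; α₂ = α₁·K2/[H⁺] = 0.003081
α₁ + 2α₂ = 0.8746
DIC = CA / (α₁ + 2α₂) = 8.34 / 0.8746 = 9.54 mmol/kg

DIC = 9.54 mmol/kg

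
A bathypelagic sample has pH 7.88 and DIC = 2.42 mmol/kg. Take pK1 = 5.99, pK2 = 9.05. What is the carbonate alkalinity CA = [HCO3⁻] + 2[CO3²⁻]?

CA = 2.54 mmol/kg

CA = [HCO3⁻] + 2[CO3²⁻] = (α₁ + 2α₂)·DIC
At pH 7.88: [H⁺]/K1 = 10^-1.89 = 0.012882, K2/[H⁺] = 10^-1.17 = 0.067608
α₁ = 1/(1 + 0.012882 + 0.067608) = 1/1.0805 = 0.9255; α₂ = α₁·K2/[H⁺] = 0.06257
α₁ + 2α₂ = 1.0506
CA = 1.0506 × 2.42 = 2.54 mmol/kg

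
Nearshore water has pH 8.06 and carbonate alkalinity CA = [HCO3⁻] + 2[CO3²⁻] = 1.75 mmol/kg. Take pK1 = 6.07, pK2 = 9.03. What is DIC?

DIC = 1.61 mmol/kg

CA = [HCO3⁻] + 2[CO3²⁻] = (α₁ + 2α₂)·DIC
At pH 8.06: [H⁺]/K1 = 10^-1.99 = 0.010233, K2/[H⁺] = 10^-0.97 = 0.10715
α₁ = 1/(1 + 0.010233 + 0.10715) = 1/1.1174 = 0.8949; α₂ = α₁·K2/[H⁺] = 0.09590
α₁ + 2α₂ = 1.0867
DIC = CA / (α₁ + 2α₂) = 1.75 / 1.0867 = 1.61 mmol/kg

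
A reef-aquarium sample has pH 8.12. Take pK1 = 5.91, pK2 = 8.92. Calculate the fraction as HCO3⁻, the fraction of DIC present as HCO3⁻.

α₁ = 1 / (1 + [H⁺]/K1 + K2/[H⁺]) = 1 / (1 + 10^-2.21 + 10^-0.80)
   = 1 / (1 + 0.0061660 + 0.15849) = 1/1.1647 = 0.8586

α₁ = 0.859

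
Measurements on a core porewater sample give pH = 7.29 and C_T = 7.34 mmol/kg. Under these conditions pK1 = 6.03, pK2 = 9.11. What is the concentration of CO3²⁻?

[CO3²⁻] = 0.104 mmol/kg

α₂ = 1 / (1 + [H⁺]/K2 + [H⁺]²/(K1K2)) = 1 / (1 + 10^+1.82 + 10^+0.56)
   = 1 / (1 + 66.069 + 3.6308) = 1/70.700 = 0.01414
[CO3²⁻] = α₂ × DIC = 0.01414 × 7.34 = 0.104 mmol/kg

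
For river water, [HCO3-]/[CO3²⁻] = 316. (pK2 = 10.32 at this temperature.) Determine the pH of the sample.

From K2 = [H⁺][CO3²⁻]/[HCO3-]:  pH = pK2 − log₁₀([HCO3-]/[CO3²⁻])
log₁₀(316) = +2.500
pH = 10.32 − (+2.500) = 7.82

pH = 7.82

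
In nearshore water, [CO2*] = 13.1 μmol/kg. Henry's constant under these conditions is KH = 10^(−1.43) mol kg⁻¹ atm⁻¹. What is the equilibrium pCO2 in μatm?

KH = 10^(−1.43) = 3.715×10^-2 mol kg⁻¹ atm⁻¹
pCO2 = [CO2*]/KH = 13.1×10^-6 / 3.715×10^-2 = 3.53×10^-4 atm = 353 μatm

pCO2 = 353 μatm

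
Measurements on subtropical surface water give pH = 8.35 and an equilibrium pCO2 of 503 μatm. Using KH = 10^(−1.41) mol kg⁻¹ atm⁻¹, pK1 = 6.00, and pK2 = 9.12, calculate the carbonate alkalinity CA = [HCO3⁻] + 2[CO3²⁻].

CA = 5.87 mmol/kg

[CO2*] = KH · pCO2 = 10^(−1.41) × 503×10^-6 = 1.957×10^-5 mol/kg
α₀ = 1/(1 + K1/[H⁺] + K1K2/[H⁺]²) = 1/(1 + 10^+2.35 + 10^+1.58) = 0.003804
DIC = [CO2*]/α₀ = 1.957×10^-5 / 0.003804 = 5.145 mmol/kg
CA = (α₁ + 2α₂)·DIC = (0.8516 + 2×0.1446) × 5.145 = 5.87 mmol/kg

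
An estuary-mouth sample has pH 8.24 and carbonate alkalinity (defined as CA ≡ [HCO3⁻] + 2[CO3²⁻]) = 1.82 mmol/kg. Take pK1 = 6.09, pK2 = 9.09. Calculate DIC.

DIC = 1.63 mmol/kg

CA = [HCO3⁻] + 2[CO3²⁻] = (α₁ + 2α₂)·DIC
At pH 8.24: [H⁺]/K1 = 10^-2.15 = 0.0070795, K2/[H⁺] = 10^-0.85 = 0.14125
α₁ = 1/(1 + 0.0070795 + 0.14125) = 1/1.1483 = 0.8708; α₂ = α₁·K2/[H⁺] = 0.1230
α₁ + 2α₂ = 1.1168
DIC = CA / (α₁ + 2α₂) = 1.82 / 1.1168 = 1.63 mmol/kg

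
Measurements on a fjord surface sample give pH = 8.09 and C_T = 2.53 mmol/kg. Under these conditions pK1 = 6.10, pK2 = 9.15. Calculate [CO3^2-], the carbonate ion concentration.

[CO3²⁻] = 0.201 mmol/kg

α₂ = 1 / (1 + [H⁺]/K2 + [H⁺]²/(K1K2)) = 1 / (1 + 10^+1.06 + 10^-0.93)
   = 1 / (1 + 11.482 + 0.11749) = 1/12.599 = 0.07937
[CO3²⁻] = α₂ × DIC = 0.07937 × 2.53 = 0.201 mmol/kg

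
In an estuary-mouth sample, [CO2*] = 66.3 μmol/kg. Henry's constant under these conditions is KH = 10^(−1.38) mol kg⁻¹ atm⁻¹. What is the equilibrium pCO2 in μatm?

KH = 10^(−1.38) = 4.169×10^-2 mol kg⁻¹ atm⁻¹
pCO2 = [CO2*]/KH = 66.3×10^-6 / 4.169×10^-2 = 1.59×10^-3 atm = 1590 μatm

pCO2 = 1590 μatm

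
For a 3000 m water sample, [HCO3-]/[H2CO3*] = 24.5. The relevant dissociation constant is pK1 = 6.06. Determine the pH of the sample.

From K1 = [H⁺][HCO3-]/[H2CO3*]:  pH = pK1 + log₁₀([HCO3-]/[H2CO3*])
log₁₀(24.5) = +1.389
pH = 6.06 + (+1.389) = 7.45

pH = 7.45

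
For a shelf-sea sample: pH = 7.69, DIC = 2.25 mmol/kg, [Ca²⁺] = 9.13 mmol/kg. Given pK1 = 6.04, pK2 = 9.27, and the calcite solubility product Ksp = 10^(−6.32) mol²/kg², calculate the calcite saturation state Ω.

Ω = 1.08

α₂ = 1 / (1 + [H⁺]/K2 + [H⁺]²/(K1K2)) = 1 / (1 + 10^+1.58 + 10^-0.07)
   = 1 / (1 + 38.019 + 0.85114) = 1/39.870 = 0.02508
[CO3²⁻] = α₂ × DIC = 0.02508 × 2.25 = 0.05643 mmol/kg
Ksp = 10^(−6.32) = 4.786×10^-7
Ω = [Ca²⁺][CO3²⁻]/Ksp = (9.13×10^-3)(5.643×10^-5) / 4.786×10^-7 = 1.08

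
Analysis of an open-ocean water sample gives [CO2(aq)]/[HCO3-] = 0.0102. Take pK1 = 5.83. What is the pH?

pH = 7.82

From K1 = [H⁺][HCO3-]/[CO2(aq)]:  pH = pK1 − log₁₀([CO2(aq)]/[HCO3-])
log₁₀(0.0102) = -1.991
pH = 5.83 − (-1.991) = 7.82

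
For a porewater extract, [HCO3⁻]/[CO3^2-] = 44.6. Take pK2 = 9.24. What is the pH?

From K2 = [H⁺][CO3^2-]/[HCO3⁻]:  pH = pK2 − log₁₀([HCO3⁻]/[CO3^2-])
log₁₀(44.6) = +1.649
pH = 9.24 − (+1.649) = 7.59

pH = 7.59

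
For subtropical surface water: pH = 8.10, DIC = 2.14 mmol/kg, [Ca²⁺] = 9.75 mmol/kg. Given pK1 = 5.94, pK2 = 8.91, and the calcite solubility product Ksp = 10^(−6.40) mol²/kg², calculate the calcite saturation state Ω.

Ω = 6.99

α₂ = 1 / (1 + [H⁺]/K2 + [H⁺]²/(K1K2)) = 1 / (1 + 10^+0.81 + 10^-1.35)
   = 1 / (1 + 6.4565 + 0.044668) = 1/7.5012 = 0.1333
[CO3²⁻] = α₂ × DIC = 0.1333 × 2.14 = 0.2853 mmol/kg
Ksp = 10^(−6.40) = 3.981×10^-7
Ω = [Ca²⁺][CO3²⁻]/Ksp = (9.75×10^-3)(2.853×10^-4) / 3.981×10^-7 = 6.99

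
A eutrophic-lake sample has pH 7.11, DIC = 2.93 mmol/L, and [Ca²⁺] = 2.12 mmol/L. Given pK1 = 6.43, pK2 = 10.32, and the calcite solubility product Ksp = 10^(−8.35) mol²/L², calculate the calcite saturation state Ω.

Ω = 0.709

α₂ = 1 / (1 + [H⁺]/K2 + [H⁺]²/(K1K2)) = 1 / (1 + 10^+3.21 + 10^+2.53)
   = 1 / (1 + 1621.8 + 338.84) = 1/1961.7 = 0.0005098
[CO3²⁻] = α₂ × DIC = 0.0005098 × 2.93 = 0.001494 mmol/L = 1.494 μmol/L
Ksp = 10^(−8.35) = 4.467×10^-9
Ω = [Ca²⁺][CO3²⁻]/Ksp = (2.12×10^-3)(1.494×10^-6) / 4.467×10^-9 = 0.709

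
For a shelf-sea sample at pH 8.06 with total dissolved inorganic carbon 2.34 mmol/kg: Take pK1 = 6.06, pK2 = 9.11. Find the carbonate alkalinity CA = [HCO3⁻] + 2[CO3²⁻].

CA = 2.51 mmol/kg

CA = [HCO3⁻] + 2[CO3²⁻] = (α₁ + 2α₂)·DIC
At pH 8.06: [H⁺]/K1 = 10^-2.00 = 0.010000, K2/[H⁺] = 10^-1.05 = 0.089125
α₁ = 1/(1 + 0.010000 + 0.089125) = 1/1.0991 = 0.9098; α₂ = α₁·K2/[H⁺] = 0.08109
α₁ + 2α₂ = 1.0720
CA = 1.0720 × 2.34 = 2.51 mmol/kg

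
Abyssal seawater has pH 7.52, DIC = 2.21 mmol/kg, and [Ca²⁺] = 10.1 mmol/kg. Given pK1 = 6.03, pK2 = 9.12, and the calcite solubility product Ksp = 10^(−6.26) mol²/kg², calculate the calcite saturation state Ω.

α₂ = 1 / (1 + [H⁺]/K2 + [H⁺]²/(K1K2)) = 1 / (1 + 10^+1.60 + 10^+0.11)
   = 1 / (1 + 39.811 + 1.2882) = 1/42.099 = 0.02375
[CO3²⁻] = α₂ × DIC = 0.02375 × 2.21 = 0.05250 mmol/kg
Ksp = 10^(−6.26) = 5.495×10^-7
Ω = [Ca²⁺][CO3²⁻]/Ksp = (10.1×10^-3)(5.250×10^-5) / 5.495×10^-7 = 0.965

Ω = 0.965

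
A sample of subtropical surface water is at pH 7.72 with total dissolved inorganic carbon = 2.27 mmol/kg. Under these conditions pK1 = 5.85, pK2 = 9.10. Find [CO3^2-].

α₂ = 1 / (1 + [H⁺]/K2 + [H⁺]²/(K1K2)) = 1 / (1 + 10^+1.38 + 10^-0.49)
   = 1 / (1 + 23.988 + 0.32359) = 1/25.312 = 0.03951
[CO3²⁻] = α₂ × DIC = 0.03951 × 2.27 = 0.0897 mmol/kg

[CO3²⁻] = 0.0897 mmol/kg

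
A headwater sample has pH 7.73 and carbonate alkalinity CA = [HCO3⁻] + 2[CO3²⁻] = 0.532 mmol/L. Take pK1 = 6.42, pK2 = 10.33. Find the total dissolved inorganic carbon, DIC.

DIC = 0.557 mmol/L

CA = [HCO3⁻] + 2[CO3²⁻] = (α₁ + 2α₂)·DIC
At pH 7.73: [H⁺]/K1 = 10^-1.31 = 0.048978, K2/[H⁺] = 10^-2.60 = 0.0025119
α₁ = 1/(1 + 0.048978 + 0.0025119) = 1/1.0515 = 0.9510; α₂ = α₁·K2/[H⁺] = 0.002389
α₁ + 2α₂ = 0.9558
DIC = CA / (α₁ + 2α₂) = 0.532 / 0.9558 = 0.557 mmol/L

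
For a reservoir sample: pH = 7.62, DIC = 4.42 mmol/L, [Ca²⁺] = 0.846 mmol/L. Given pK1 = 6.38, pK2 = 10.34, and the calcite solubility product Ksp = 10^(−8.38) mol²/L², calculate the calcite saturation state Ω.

α₂ = 1 / (1 + [H⁺]/K2 + [H⁺]²/(K1K2)) = 1 / (1 + 10^+2.72 + 10^+1.48)
   = 1 / (1 + 524.81 + 30.200) = 1/556.01 = 0.001799
[CO3²⁻] = α₂ × DIC = 0.001799 × 4.42 = 0.007950 mmol/L = 7.950 μmol/L
Ksp = 10^(−8.38) = 4.169×10^-9
Ω = [Ca²⁺][CO3²⁻]/Ksp = (0.846×10^-3)(7.950×10^-6) / 4.169×10^-9 = 1.61

Ω = 1.61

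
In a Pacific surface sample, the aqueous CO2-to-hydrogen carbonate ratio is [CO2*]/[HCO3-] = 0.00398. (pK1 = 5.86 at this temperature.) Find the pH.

pH = 8.26

From K1 = [H⁺][HCO3-]/[CO2*]:  pH = pK1 − log₁₀([CO2*]/[HCO3-])
log₁₀(0.00398) = -2.400
pH = 5.86 − (-2.400) = 8.26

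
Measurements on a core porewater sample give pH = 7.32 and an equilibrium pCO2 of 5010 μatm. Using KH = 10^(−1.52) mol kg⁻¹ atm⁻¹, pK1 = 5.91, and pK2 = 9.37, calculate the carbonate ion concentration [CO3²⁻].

[CO2*] = KH · pCO2 = 10^(−1.52) × 5010×10^-6 = 1.513×10^-4 mol/kg
α₀ = 1/(1 + K1/[H⁺] + K1K2/[H⁺]²) = 1/(1 + 10^+1.41 + 10^-0.64) = 0.03713
DIC = [CO2*]/α₀ = 1.513×10^-4 / 0.03713 = 4.075 mmol/kg
[CO3²⁻] = α₂·DIC; α₂ = 0.008506, so [CO3²⁻] = 0.008506 × 4.075 = 0.0347 mmol/kg

[CO3²⁻] = 0.0347 mmol/kg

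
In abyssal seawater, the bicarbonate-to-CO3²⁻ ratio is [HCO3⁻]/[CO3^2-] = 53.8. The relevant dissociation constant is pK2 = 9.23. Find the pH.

pH = 7.50

From K2 = [H⁺][CO3^2-]/[HCO3⁻]:  pH = pK2 − log₁₀([HCO3⁻]/[CO3^2-])
log₁₀(53.8) = +1.731
pH = 9.23 − (+1.731) = 7.50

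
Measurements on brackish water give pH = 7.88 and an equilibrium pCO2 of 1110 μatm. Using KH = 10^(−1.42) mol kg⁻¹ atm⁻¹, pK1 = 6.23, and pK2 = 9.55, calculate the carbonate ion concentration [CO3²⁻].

[CO3²⁻] = 0.0403 mmol/kg

[CO2*] = KH · pCO2 = 10^(−1.42) × 1110×10^-6 = 4.220×10^-5 mol/kg
α₀ = 1/(1 + K1/[H⁺] + K1K2/[H⁺]²) = 1/(1 + 10^+1.65 + 10^-0.02) = 0.02145
DIC = [CO2*]/α₀ = 4.220×10^-5 / 0.02145 = 1.968 mmol/kg
[CO3²⁻] = α₂·DIC; α₂ = 0.02048, so [CO3²⁻] = 0.02048 × 1.968 = 0.0403 mmol/kg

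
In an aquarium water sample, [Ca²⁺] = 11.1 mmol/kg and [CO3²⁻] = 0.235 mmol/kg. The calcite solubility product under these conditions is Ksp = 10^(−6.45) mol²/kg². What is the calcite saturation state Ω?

Ksp = 10^(−6.45) = 3.548×10^-7
Ω = [Ca²⁺][CO3²⁻]/Ksp = (11.1×10^-3)(0.235×10^-3) / 3.548×10^-7 = 7.35

Ω = 7.35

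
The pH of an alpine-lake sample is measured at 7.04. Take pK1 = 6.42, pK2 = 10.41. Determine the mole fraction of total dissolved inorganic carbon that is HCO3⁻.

α₁ = 1 / (1 + [H⁺]/K1 + K2/[H⁺]) = 1 / (1 + 10^-0.62 + 10^-3.37)
   = 1 / (1 + 0.23988 + 0.00042658) = 1/1.2403 = 0.8063

α₁ = 0.806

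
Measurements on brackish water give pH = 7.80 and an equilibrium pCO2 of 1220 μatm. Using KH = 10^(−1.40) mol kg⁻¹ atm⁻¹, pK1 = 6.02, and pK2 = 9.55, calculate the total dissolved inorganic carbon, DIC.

DIC = 3.03 mmol/kg

[CO2*] = KH · pCO2 = 10^(−1.40) × 1220×10^-6 = 4.857×10^-5 mol/kg
α₀ = 1/(1 + K1/[H⁺] + K1K2/[H⁺]²) = 1/(1 + 10^+1.78 + 10^+0.03) = 0.01604
DIC = [CO2*]/α₀ = 4.857×10^-5 / 0.01604 = 3.03 mmol/kg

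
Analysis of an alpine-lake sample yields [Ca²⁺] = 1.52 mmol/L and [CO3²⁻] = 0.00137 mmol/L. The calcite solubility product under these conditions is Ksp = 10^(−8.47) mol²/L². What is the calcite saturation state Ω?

Ksp = 10^(−8.47) = 3.388×10^-9
Ω = [Ca²⁺][CO3²⁻]/Ksp = (1.52×10^-3)(0.00137×10^-3) / 3.388×10^-9 = 0.615

Ω = 0.615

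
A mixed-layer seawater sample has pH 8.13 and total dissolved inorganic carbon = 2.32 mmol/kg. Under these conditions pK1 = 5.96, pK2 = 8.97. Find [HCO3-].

α₁ = 1 / (1 + [H⁺]/K1 + K2/[H⁺]) = 1 / (1 + 10^-2.17 + 10^-0.84)
   = 1 / (1 + 0.0067608 + 0.14454) = 1/1.1513 = 0.8686
[HCO3⁻] = α₁ × DIC = 0.8686 × 2.32 = 2.02 mmol/kg

[HCO3⁻] = 2.02 mmol/kg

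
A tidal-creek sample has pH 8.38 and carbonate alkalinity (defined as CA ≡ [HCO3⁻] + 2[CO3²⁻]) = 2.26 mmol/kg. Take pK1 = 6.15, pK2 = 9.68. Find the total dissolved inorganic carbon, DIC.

CA = [HCO3⁻] + 2[CO3²⁻] = (α₁ + 2α₂)·DIC
At pH 8.38: [H⁺]/K1 = 10^-2.23 = 0.0058884, K2/[H⁺] = 10^-1.30 = 0.050119
α₁ = 1/(1 + 0.0058884 + 0.050119) = 1/1.0560 = 0.9470; α₂ = α₁·K2/[H⁺] = 0.04746
α₁ + 2α₂ = 1.0419
DIC = CA / (α₁ + 2α₂) = 2.26 / 1.0419 = 2.17 mmol/kg

DIC = 2.17 mmol/kg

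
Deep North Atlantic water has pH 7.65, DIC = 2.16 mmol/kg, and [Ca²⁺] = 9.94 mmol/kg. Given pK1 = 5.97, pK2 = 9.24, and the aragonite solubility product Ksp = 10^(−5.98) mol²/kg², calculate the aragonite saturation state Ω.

α₂ = 1 / (1 + [H⁺]/K2 + [H⁺]²/(K1K2)) = 1 / (1 + 10^+1.59 + 10^-0.09)
   = 1 / (1 + 38.905 + 0.81283) = 1/40.717 = 0.02456
[CO3²⁻] = α₂ × DIC = 0.02456 × 2.16 = 0.05305 mmol/kg
Ksp = 10^(−5.98) = 1.047×10^-6
Ω = [Ca²⁺][CO3²⁻]/Ksp = (9.94×10^-3)(5.305×10^-5) / 1.047×10^-6 = 0.504

Ω = 0.504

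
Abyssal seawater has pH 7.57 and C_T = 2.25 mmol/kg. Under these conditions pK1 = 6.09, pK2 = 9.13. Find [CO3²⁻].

α₂ = 1 / (1 + [H⁺]/K2 + [H⁺]²/(K1K2)) = 1 / (1 + 10^+1.56 + 10^+0.08)
   = 1 / (1 + 36.308 + 1.2023) = 1/38.510 = 0.02597
[CO3²⁻] = α₂ × DIC = 0.02597 × 2.25 = 0.0584 mmol/kg

[CO3²⁻] = 0.0584 mmol/kg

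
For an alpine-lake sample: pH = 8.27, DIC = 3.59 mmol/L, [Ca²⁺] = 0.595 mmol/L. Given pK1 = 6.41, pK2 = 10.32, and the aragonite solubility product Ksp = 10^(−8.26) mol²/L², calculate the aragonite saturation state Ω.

α₂ = 1 / (1 + [H⁺]/K2 + [H⁺]²/(K1K2)) = 1 / (1 + 10^+2.05 + 10^+0.19)
   = 1 / (1 + 112.20 + 1.5488) = 1/114.75 = 0.008715
[CO3²⁻] = α₂ × DIC = 0.008715 × 3.59 = 0.03129 mmol/L
Ksp = 10^(−8.26) = 5.495×10^-9
Ω = [Ca²⁺][CO3²⁻]/Ksp = (0.595×10^-3)(3.129×10^-5) / 5.495×10^-9 = 3.39

Ω = 3.39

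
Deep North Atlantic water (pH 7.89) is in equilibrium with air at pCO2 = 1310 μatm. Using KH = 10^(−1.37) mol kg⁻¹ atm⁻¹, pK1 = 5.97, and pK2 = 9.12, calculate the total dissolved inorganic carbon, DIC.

DIC = 4.98 mmol/kg

[CO2*] = KH · pCO2 = 10^(−1.37) × 1310×10^-6 = 5.588×10^-5 mol/kg
α₀ = 1/(1 + K1/[H⁺] + K1K2/[H⁺]²) = 1/(1 + 10^+1.92 + 10^+0.69) = 0.01123
DIC = [CO2*]/α₀ = 5.588×10^-5 / 0.01123 = 4.98 mmol/kg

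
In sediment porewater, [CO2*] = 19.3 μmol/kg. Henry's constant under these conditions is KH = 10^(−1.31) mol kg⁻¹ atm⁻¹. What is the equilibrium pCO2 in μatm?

KH = 10^(−1.31) = 4.898×10^-2 mol kg⁻¹ atm⁻¹
pCO2 = [CO2*]/KH = 19.3×10^-6 / 4.898×10^-2 = 3.94×10^-4 atm = 394 μatm

pCO2 = 394 μatm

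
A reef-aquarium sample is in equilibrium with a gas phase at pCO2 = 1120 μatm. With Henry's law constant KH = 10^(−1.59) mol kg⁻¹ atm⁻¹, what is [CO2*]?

[CO2*] = 28.8 μmol/kg

KH = 10^(−1.59) = 2.570×10^-2 mol kg⁻¹ atm⁻¹
[CO2*] = KH · pCO2 = 2.570×10^-2 × 1120×10^-6 atm = 2.88×10^-5 mol/kg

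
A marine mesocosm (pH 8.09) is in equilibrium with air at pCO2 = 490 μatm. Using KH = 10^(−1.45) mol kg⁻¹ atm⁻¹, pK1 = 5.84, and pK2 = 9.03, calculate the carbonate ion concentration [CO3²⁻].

[CO2*] = KH · pCO2 = 10^(−1.45) × 490×10^-6 = 1.739×10^-5 mol/kg
α₀ = 1/(1 + K1/[H⁺] + K1K2/[H⁺]²) = 1/(1 + 10^+2.25 + 10^+1.31) = 0.005019
DIC = [CO2*]/α₀ = 1.739×10^-5 / 0.005019 = 3.464 mmol/kg
[CO3²⁻] = α₂·DIC; α₂ = 0.1025, so [CO3²⁻] = 0.1025 × 3.464 = 0.355 mmol/kg

[CO3²⁻] = 0.355 mmol/kg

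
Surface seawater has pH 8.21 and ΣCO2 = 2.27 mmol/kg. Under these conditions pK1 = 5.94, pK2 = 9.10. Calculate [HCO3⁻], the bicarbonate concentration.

α₁ = 1 / (1 + [H⁺]/K1 + K2/[H⁺]) = 1 / (1 + 10^-2.27 + 10^-0.89)
   = 1 / (1 + 0.0053703 + 0.12882) = 1/1.1342 = 0.8817
[HCO3⁻] = α₁ × DIC = 0.8817 × 2.27 = 2.00 mmol/kg

[HCO3⁻] = 2.00 mmol/kg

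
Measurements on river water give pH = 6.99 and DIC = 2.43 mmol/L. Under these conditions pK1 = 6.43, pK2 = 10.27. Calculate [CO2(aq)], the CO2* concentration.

α₀ = 1 / (1 + K1/[H⁺] + K1K2/[H⁺]²) = 1 / (1 + 10^+0.56 + 10^-2.72)
   = 1 / (1 + 3.6308 + 0.0019055) = 1/4.6327 = 0.2159
[CO2*] = α₀ × DIC = 0.2159 × 2.43 = 0.525 mmol/L

[CO2*] = 0.525 mmol/L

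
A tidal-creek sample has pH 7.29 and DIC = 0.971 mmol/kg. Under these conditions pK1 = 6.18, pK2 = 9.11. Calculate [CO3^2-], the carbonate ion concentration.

α₂ = 1 / (1 + [H⁺]/K2 + [H⁺]²/(K1K2)) = 1 / (1 + 10^+1.82 + 10^+0.71)
   = 1 / (1 + 66.069 + 5.1286) = 1/72.198 = 0.01385
[CO3²⁻] = α₂ × DIC = 0.01385 × 0.971 = 0.0134 mmol/kg = 13.4 μmol/kg

[CO3²⁻] = 13.4 μmol/kg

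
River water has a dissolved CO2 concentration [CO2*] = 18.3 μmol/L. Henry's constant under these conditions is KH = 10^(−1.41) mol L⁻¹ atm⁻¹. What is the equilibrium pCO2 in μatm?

pCO2 = 470 μatm

KH = 10^(−1.41) = 3.890×10^-2 mol L⁻¹ atm⁻¹
pCO2 = [CO2*]/KH = 18.3×10^-6 / 3.890×10^-2 = 4.70×10^-4 atm = 470 μatm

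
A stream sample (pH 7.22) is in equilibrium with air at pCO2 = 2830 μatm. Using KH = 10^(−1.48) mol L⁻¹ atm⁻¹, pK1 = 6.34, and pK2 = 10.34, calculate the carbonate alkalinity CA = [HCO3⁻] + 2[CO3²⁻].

CA = 0.712 mmol/L

[CO2*] = KH · pCO2 = 10^(−1.48) × 2830×10^-6 = 9.371×10^-5 mol/L
α₀ = 1/(1 + K1/[H⁺] + K1K2/[H⁺]²) = 1/(1 + 10^+0.88 + 10^-2.24) = 0.1164
DIC = [CO2*]/α₀ = 9.371×10^-5 / 0.1164 = 0.8051 mmol/L
CA = (α₁ + 2α₂)·DIC = (0.8829 + 2×0.0006698) × 0.8051 = 0.712 mmol/L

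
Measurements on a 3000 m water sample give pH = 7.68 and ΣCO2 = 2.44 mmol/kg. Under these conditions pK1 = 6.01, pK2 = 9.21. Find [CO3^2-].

[CO3²⁻] = 0.0685 mmol/kg

α₂ = 1 / (1 + [H⁺]/K2 + [H⁺]²/(K1K2)) = 1 / (1 + 10^+1.53 + 10^-0.14)
   = 1 / (1 + 33.884 + 0.72444) = 1/35.609 = 0.02808
[CO3²⁻] = α₂ × DIC = 0.02808 × 2.44 = 0.0685 mmol/kg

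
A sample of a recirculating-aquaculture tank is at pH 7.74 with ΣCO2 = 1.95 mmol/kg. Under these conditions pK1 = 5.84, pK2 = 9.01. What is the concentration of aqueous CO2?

[CO2*] = 0.0230 mmol/kg

α₀ = 1 / (1 + K1/[H⁺] + K1K2/[H⁺]²) = 1 / (1 + 10^+1.90 + 10^+0.63)
   = 1 / (1 + 79.433 + 4.2658) = 1/84.699 = 0.01181
[CO2*] = α₀ × DIC = 0.01181 × 1.95 = 0.0230 mmol/kg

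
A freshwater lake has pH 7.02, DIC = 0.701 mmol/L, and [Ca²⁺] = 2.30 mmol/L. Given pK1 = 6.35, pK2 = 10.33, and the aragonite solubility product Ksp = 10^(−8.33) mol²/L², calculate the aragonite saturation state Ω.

α₂ = 1 / (1 + [H⁺]/K2 + [H⁺]²/(K1K2)) = 1 / (1 + 10^+3.31 + 10^+2.64)
   = 1 / (1 + 2041.7 + 436.52) = 1/2479.3 = 0.0004033
[CO3²⁻] = α₂ × DIC = 0.0004033 × 0.701 = 0.0002827 mmol/L = 0.2827 μmol/L
Ksp = 10^(−8.33) = 4.677×10^-9
Ω = [Ca²⁺][CO3²⁻]/Ksp = (2.30×10^-3)(2.827×10^-7) / 4.677×10^-9 = 0.139

Ω = 0.139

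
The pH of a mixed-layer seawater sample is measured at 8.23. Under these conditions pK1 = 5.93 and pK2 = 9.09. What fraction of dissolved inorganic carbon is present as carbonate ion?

α₂ = 0.121

α₂ = 1 / (1 + [H⁺]/K2 + [H⁺]²/(K1K2)) = 1 / (1 + 10^+0.86 + 10^-1.44)
   = 1 / (1 + 7.2444 + 0.036308) = 1/8.2807 = 0.1208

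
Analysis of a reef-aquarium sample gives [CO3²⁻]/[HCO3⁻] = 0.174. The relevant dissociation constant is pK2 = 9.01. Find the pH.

pH = 8.25

From K2 = [H⁺][CO3²⁻]/[HCO3⁻]:  pH = pK2 + log₁₀([CO3²⁻]/[HCO3⁻])
log₁₀(0.174) = -0.759
pH = 9.01 + (-0.759) = 8.25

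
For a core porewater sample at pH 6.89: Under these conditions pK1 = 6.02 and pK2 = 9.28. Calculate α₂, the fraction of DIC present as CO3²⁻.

α₂ = 0.00358

α₂ = 1 / (1 + [H⁺]/K2 + [H⁺]²/(K1K2)) = 1 / (1 + 10^+2.39 + 10^+1.52)
   = 1 / (1 + 245.47 + 33.113) = 1/279.58 = 0.003577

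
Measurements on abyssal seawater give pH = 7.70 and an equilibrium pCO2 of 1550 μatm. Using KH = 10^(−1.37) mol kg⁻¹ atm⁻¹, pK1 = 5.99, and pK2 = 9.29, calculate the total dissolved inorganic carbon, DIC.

[CO2*] = KH · pCO2 = 10^(−1.37) × 1550×10^-6 = 6.612×10^-5 mol/kg
α₀ = 1/(1 + K1/[H⁺] + K1K2/[H⁺]²) = 1/(1 + 10^+1.71 + 10^+0.12) = 0.01866
DIC = [CO2*]/α₀ = 6.612×10^-5 / 0.01866 = 3.54 mmol/kg

DIC = 3.54 mmol/kg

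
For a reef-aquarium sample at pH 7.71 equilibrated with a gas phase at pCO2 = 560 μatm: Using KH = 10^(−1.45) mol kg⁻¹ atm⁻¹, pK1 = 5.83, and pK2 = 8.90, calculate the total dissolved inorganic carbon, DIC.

DIC = 1.62 mmol/kg

[CO2*] = KH · pCO2 = 10^(−1.45) × 560×10^-6 = 1.987×10^-5 mol/kg
α₀ = 1/(1 + K1/[H⁺] + K1K2/[H⁺]²) = 1/(1 + 10^+1.88 + 10^+0.69) = 0.01223
DIC = [CO2*]/α₀ = 1.987×10^-5 / 0.01223 = 1.62 mmol/kg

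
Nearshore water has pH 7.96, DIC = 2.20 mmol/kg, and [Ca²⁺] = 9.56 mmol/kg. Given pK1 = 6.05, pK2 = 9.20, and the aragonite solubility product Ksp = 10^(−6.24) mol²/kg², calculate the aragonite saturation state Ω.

Ω = 1.97

α₂ = 1 / (1 + [H⁺]/K2 + [H⁺]²/(K1K2)) = 1 / (1 + 10^+1.24 + 10^-0.67)
   = 1 / (1 + 17.378 + 0.21380) = 1/18.592 = 0.05379
[CO3²⁻] = α₂ × DIC = 0.05379 × 2.20 = 0.1183 mmol/kg
Ksp = 10^(−6.24) = 5.754×10^-7
Ω = [Ca²⁺][CO3²⁻]/Ksp = (9.56×10^-3)(1.183×10^-4) / 5.754×10^-7 = 1.97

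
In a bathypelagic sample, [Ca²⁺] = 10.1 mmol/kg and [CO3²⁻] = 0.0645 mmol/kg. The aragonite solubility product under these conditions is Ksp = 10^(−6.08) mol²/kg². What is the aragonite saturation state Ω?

Ω = 0.783

Ksp = 10^(−6.08) = 8.318×10^-7
Ω = [Ca²⁺][CO3²⁻]/Ksp = (10.1×10^-3)(0.0645×10^-3) / 8.318×10^-7 = 0.783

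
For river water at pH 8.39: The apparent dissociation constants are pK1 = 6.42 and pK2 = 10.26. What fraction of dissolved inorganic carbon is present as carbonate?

α₂ = 1 / (1 + [H⁺]/K2 + [H⁺]²/(K1K2)) = 1 / (1 + 10^+1.87 + 10^-0.10)
   = 1 / (1 + 74.131 + 0.79433) = 1/75.925 = 0.01317

α₂ = 0.0132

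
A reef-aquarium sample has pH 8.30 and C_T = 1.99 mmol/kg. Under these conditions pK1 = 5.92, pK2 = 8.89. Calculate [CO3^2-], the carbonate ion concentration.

α₂ = 1 / (1 + [H⁺]/K2 + [H⁺]²/(K1K2)) = 1 / (1 + 10^+0.59 + 10^-1.79)
   = 1 / (1 + 3.8905 + 0.016218) = 1/4.9067 = 0.2038
[CO3²⁻] = α₂ × DIC = 0.2038 × 1.99 = 0.406 mmol/kg

[CO3²⁻] = 0.406 mmol/kg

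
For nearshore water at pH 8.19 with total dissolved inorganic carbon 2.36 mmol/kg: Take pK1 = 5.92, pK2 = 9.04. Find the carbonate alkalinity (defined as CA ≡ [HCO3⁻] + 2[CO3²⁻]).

CA = 2.64 mmol/kg

CA = [HCO3⁻] + 2[CO3²⁻] = (α₁ + 2α₂)·DIC
At pH 8.19: [H⁺]/K1 = 10^-2.27 = 0.0053703, K2/[H⁺] = 10^-0.85 = 0.14125
α₁ = 1/(1 + 0.0053703 + 0.14125) = 1/1.1466 = 0.8721; α₂ = α₁·K2/[H⁺] = 0.1232
α₁ + 2α₂ = 1.1185
CA = 1.1185 × 2.36 = 2.64 mmol/kg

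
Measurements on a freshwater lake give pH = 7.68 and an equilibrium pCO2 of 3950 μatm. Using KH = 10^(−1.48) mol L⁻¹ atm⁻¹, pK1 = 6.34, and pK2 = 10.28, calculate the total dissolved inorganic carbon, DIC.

[CO2*] = KH · pCO2 = 10^(−1.48) × 3950×10^-6 = 1.308×10^-4 mol/L
α₀ = 1/(1 + K1/[H⁺] + K1K2/[H⁺]²) = 1/(1 + 10^+1.34 + 10^-1.26) = 0.04361
DIC = [CO2*]/α₀ = 1.308×10^-4 / 0.04361 = 3.00 mmol/L

DIC = 3.00 mmol/L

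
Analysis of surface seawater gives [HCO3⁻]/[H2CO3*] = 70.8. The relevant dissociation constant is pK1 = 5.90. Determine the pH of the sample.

From K1 = [H⁺][HCO3⁻]/[H2CO3*]:  pH = pK1 + log₁₀([HCO3⁻]/[H2CO3*])
log₁₀(70.8) = +1.850
pH = 5.90 + (+1.850) = 7.75

pH = 7.75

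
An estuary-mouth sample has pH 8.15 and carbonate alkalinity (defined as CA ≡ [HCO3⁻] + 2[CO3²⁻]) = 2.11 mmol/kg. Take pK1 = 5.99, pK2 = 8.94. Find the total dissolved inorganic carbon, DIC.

CA = [HCO3⁻] + 2[CO3²⁻] = (α₁ + 2α₂)·DIC
At pH 8.15: [H⁺]/K1 = 10^-2.16 = 0.0069183, K2/[H⁺] = 10^-0.79 = 0.16218
α₁ = 1/(1 + 0.0069183 + 0.16218) = 1/1.1691 = 0.8554; α₂ = α₁·K2/[H⁺] = 0.1387
α₁ + 2α₂ = 1.1328
DIC = CA / (α₁ + 2α₂) = 2.11 / 1.1328 = 1.86 mmol/kg

DIC = 1.86 mmol/kg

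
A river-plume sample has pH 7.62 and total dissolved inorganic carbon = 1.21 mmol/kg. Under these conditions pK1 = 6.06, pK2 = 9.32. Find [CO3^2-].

α₂ = 1 / (1 + [H⁺]/K2 + [H⁺]²/(K1K2)) = 1 / (1 + 10^+1.70 + 10^+0.14)
   = 1 / (1 + 50.119 + 1.3804) = 1/52.499 = 0.01905
[CO3²⁻] = α₂ × DIC = 0.01905 × 1.21 = 0.0230 mmol/kg

[CO3²⁻] = 0.0230 mmol/kg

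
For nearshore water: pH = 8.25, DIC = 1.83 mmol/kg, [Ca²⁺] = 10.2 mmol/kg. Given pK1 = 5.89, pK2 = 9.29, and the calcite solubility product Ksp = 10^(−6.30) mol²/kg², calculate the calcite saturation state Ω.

α₂ = 1 / (1 + [H⁺]/K2 + [H⁺]²/(K1K2)) = 1 / (1 + 10^+1.04 + 10^-1.32)
   = 1 / (1 + 10.965 + 0.047863) = 1/12.013 = 0.08325
[CO3²⁻] = α₂ × DIC = 0.08325 × 1.83 = 0.1523 mmol/kg
Ksp = 10^(−6.30) = 5.012×10^-7
Ω = [Ca²⁺][CO3²⁻]/Ksp = (10.2×10^-3)(1.523×10^-4) / 5.012×10^-7 = 3.10

Ω = 3.10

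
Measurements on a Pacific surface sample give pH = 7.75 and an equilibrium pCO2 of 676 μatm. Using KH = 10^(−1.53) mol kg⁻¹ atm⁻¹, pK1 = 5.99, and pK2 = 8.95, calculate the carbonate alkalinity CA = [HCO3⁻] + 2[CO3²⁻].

CA = 1.29 mmol/kg

[CO2*] = KH · pCO2 = 10^(−1.53) × 676×10^-6 = 1.995×10^-5 mol/kg
α₀ = 1/(1 + K1/[H⁺] + K1K2/[H⁺]²) = 1/(1 + 10^+1.76 + 10^+0.56) = 0.01608
DIC = [CO2*]/α₀ = 1.995×10^-5 / 0.01608 = 1.240 mmol/kg
CA = (α₁ + 2α₂)·DIC = (0.9255 + 2×0.05840) × 1.240 = 1.29 mmol/kg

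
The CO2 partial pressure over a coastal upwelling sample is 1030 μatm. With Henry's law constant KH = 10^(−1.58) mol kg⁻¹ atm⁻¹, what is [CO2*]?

KH = 10^(−1.58) = 2.630×10^-2 mol kg⁻¹ atm⁻¹
[CO2*] = KH · pCO2 = 2.630×10^-2 × 1030×10^-6 atm = 2.71×10^-5 mol/kg

[CO2*] = 27.1 μmol/kg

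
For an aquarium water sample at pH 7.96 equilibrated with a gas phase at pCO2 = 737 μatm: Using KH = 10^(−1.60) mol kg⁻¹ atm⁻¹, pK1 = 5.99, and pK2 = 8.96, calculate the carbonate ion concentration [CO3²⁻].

[CO3²⁻] = 0.173 mmol/kg

[CO2*] = KH · pCO2 = 10^(−1.60) × 737×10^-6 = 1.851×10^-5 mol/kg
α₀ = 1/(1 + K1/[H⁺] + K1K2/[H⁺]²) = 1/(1 + 10^+1.97 + 10^+0.97) = 0.009647
DIC = [CO2*]/α₀ = 1.851×10^-5 / 0.009647 = 1.919 mmol/kg
[CO3²⁻] = α₂·DIC; α₂ = 0.09003, so [CO3²⁻] = 0.09003 × 1.919 = 0.173 mmol/kg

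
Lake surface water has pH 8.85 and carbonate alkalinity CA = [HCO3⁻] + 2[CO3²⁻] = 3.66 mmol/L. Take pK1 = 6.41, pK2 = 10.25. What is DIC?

CA = [HCO3⁻] + 2[CO3²⁻] = (α₁ + 2α₂)·DIC
At pH 8.85: [H⁺]/K1 = 10^-2.44 = 0.0036308, K2/[H⁺] = 10^-1.40 = 0.039811
α₁ = 1/(1 + 0.0036308 + 0.039811) = 1/1.0434 = 0.9584; α₂ = α₁·K2/[H⁺] = 0.03815
α₁ + 2α₂ = 1.0347
DIC = CA / (α₁ + 2α₂) = 3.66 / 1.0347 = 3.54 mmol/L

DIC = 3.54 mmol/L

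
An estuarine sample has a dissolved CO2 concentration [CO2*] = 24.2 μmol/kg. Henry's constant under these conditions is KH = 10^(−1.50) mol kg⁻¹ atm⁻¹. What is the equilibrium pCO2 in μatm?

KH = 10^(−1.50) = 3.162×10^-2 mol kg⁻¹ atm⁻¹
pCO2 = [CO2*]/KH = 24.2×10^-6 / 3.162×10^-2 = 7.65×10^-4 atm = 765 μatm

pCO2 = 765 μatm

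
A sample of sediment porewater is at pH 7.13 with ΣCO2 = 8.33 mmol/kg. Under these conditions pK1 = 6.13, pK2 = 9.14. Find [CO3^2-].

[CO3²⁻] = 0.0734 mmol/kg

α₂ = 1 / (1 + [H⁺]/K2 + [H⁺]²/(K1K2)) = 1 / (1 + 10^+2.01 + 10^+1.01)
   = 1 / (1 + 102.33 + 10.233) = 1/113.56 = 0.008806
[CO3²⁻] = α₂ × DIC = 0.008806 × 8.33 = 0.0734 mmol/kg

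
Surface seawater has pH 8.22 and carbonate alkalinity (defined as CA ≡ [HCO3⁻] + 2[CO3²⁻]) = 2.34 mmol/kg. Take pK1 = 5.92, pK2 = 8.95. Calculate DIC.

CA = [HCO3⁻] + 2[CO3²⁻] = (α₁ + 2α₂)·DIC
At pH 8.22: [H⁺]/K1 = 10^-2.30 = 0.0050119, K2/[H⁺] = 10^-0.73 = 0.18621
α₁ = 1/(1 + 0.0050119 + 0.18621) = 1/1.1912 = 0.8395; α₂ = α₁·K2/[H⁺] = 0.1563
α₁ + 2α₂ = 1.1521
DIC = CA / (α₁ + 2α₂) = 2.34 / 1.1521 = 2.03 mmol/kg

DIC = 2.03 mmol/kg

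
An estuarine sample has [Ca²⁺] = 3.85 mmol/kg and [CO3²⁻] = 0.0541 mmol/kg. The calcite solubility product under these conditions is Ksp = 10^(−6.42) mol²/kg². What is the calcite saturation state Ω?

Ω = 0.548

Ksp = 10^(−6.42) = 3.802×10^-7
Ω = [Ca²⁺][CO3²⁻]/Ksp = (3.85×10^-3)(0.0541×10^-3) / 3.802×10^-7 = 0.548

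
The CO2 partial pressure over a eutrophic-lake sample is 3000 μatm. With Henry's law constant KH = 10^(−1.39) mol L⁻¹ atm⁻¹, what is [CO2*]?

KH = 10^(−1.39) = 4.074×10^-2 mol L⁻¹ atm⁻¹
[CO2*] = KH · pCO2 = 4.074×10^-2 × 3000×10^-6 atm = 1.22×10^-4 mol/L

[CO2*] = 122 μmol/L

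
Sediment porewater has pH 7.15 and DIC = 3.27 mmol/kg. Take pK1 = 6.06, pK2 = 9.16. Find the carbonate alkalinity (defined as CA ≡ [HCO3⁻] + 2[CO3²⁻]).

CA = 3.06 mmol/kg

CA = [HCO3⁻] + 2[CO3²⁻] = (α₁ + 2α₂)·DIC
At pH 7.15: [H⁺]/K1 = 10^-1.09 = 0.081283, K2/[H⁺] = 10^-2.01 = 0.0097724
α₁ = 1/(1 + 0.081283 + 0.0097724) = 1/1.0911 = 0.9165; α₂ = α₁·K2/[H⁺] = 0.008957
α₁ + 2α₂ = 0.9345
CA = 0.9345 × 3.27 = 3.06 mmol/kg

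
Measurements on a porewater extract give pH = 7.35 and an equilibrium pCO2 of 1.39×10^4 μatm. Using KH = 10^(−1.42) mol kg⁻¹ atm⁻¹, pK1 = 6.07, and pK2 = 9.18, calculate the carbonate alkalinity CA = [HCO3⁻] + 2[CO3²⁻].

[CO2*] = KH · pCO2 = 10^(−1.42) × 1.39×10^4×10^-6 = 5.285×10^-4 mol/kg
α₀ = 1/(1 + K1/[H⁺] + K1K2/[H⁺]²) = 1/(1 + 10^+1.28 + 10^-0.55) = 0.04917
DIC = [CO2*]/α₀ = 5.285×10^-4 / 0.04917 = 10.75 mmol/kg
CA = (α₁ + 2α₂)·DIC = (0.9370 + 2×0.01386) × 10.75 = 10.4 mmol/kg

CA = 10.4 mmol/kg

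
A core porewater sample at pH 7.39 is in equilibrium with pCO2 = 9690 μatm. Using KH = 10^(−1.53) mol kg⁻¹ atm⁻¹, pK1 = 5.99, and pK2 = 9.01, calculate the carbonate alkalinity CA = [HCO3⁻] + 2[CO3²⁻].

[CO2*] = KH · pCO2 = 10^(−1.53) × 9690×10^-6 = 2.860×10^-4 mol/kg
α₀ = 1/(1 + K1/[H⁺] + K1K2/[H⁺]²) = 1/(1 + 10^+1.40 + 10^-0.22) = 0.03742
DIC = [CO2*]/α₀ = 2.860×10^-4 / 0.03742 = 7.642 mmol/kg
CA = (α₁ + 2α₂)·DIC = (0.9400 + 2×0.02255) × 7.642 = 7.53 mmol/kg

CA = 7.53 mmol/kg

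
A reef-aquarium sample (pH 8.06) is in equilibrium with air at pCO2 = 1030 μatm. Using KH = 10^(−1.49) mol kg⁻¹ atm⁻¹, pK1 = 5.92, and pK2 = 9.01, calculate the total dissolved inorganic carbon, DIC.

[CO2*] = KH · pCO2 = 10^(−1.49) × 1030×10^-6 = 3.333×10^-5 mol/kg
α₀ = 1/(1 + K1/[H⁺] + K1K2/[H⁺]²) = 1/(1 + 10^+2.14 + 10^+1.19) = 0.006471
DIC = [CO2*]/α₀ = 3.333×10^-5 / 0.006471 = 5.15 mmol/kg

DIC = 5.15 mmol/kg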